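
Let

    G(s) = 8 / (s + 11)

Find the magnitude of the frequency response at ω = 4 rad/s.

|G(j4)| ≈ 0.6835

Substitute s = j4: numerator = 8, denominator = 11 + j4.
|G(j4)| = |8| / |11 + j4| = 8 / 11.705 ≈ 0.6835.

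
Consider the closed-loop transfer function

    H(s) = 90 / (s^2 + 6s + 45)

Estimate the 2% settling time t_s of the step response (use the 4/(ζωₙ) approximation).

Comparing s^2 + 6s + 45 to s^2 + 2ζωₙs + ωₙ²: ωₙ = √45 ≈ 6.708 rad/s and ζ = 6/(2·√45) ≈ 0.4472.
ζωₙ = 6/2 = 3, so t_s ≈ 4/(ζωₙ) = 4/3 ≈ 1.333 s.

t_s ≈ 1.333 s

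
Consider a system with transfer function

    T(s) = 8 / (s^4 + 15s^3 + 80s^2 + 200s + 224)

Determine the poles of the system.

The poles are the roots of the denominator s^4 + 15s^3 + 80s^2 + 200s + 224 = 0.
Trying s = -4: the polynomial evaluates to 0, so (s + 4) is a factor.
Dividing out leaves s^3 + 11s^2 + 36s + 56 = 0.
This factors further as (s^2 + 4s + 8)(s + 7) = 0.

s = -2 + 2j, -2 - 2j, -4, -7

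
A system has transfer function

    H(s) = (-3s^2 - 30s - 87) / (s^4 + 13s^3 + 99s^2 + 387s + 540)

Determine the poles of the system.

The poles are the roots of the denominator s^4 + 13s^3 + 99s^2 + 387s + 540 = 0.
Trying s = -3: the polynomial evaluates to 0, so (s + 3) is a factor.
Dividing out leaves s^3 + 10s^2 + 69s + 180 = 0.
This factors further as (s^2 + 6s + 45)(s + 4) = 0.

s = -3 ± 6j, -3, -4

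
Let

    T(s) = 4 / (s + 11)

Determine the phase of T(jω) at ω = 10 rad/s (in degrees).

∠T(j10) ≈ -42.27°

At s = j10: numerator = 4, denominator = 11 + j10.
∠T = ∠num − ∠den = 0° − (42.274°) = -42.27°.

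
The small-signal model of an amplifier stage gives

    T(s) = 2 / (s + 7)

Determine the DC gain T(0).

Set s = 0: T(0) = (2) / (7) = 2/7.

T(0) = 2/7 ≈ 0.2857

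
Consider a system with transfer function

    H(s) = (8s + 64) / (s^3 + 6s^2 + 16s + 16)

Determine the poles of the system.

s = -2 + 2j, -2 - 2j, -2

The poles are the roots of the denominator s^3 + 6s^2 + 16s + 16 = 0.
Trying s = -2: the polynomial evaluates to 0, so (s + 2) is a factor.
Dividing out leaves s^2 + 4s + 8 = 0.
The quadratic formula then gives s = -2 ± 2j.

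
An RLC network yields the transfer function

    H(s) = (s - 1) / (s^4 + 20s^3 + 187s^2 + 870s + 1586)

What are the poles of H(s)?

s = -5 ± j, -5 ± 6j

The poles are the roots of the denominator s^4 + 20s^3 + 187s^2 + 870s + 1586 = 0.
No real roots exist; factor into two real quadratics: (s^2 + 10s + 26)(s^2 + 10s + 61) = 0.
Each quadratic gives a conjugate pair via the quadratic formula.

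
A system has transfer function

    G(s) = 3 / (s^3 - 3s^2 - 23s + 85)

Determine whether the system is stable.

unstable

The denominator s^3 - 3s^2 - 23s + 85 factors as (s^2 - 8s + 17)(s + 5), giving poles at s = 4 + j, 4 - j, -5.
Since the pole(s) at s = 4 ± j lie in the right half-plane, the system is unstable.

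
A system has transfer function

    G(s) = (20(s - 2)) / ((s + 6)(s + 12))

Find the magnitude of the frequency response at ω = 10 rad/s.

|G(j10)| ≈ 1.120

Substitute s = j10: numerator = -40 + j200, denominator = -28 + j180.
|G(j10)| = |-40 + j200| / |-28 + j180| = 203.96 / 182.16 ≈ 1.120.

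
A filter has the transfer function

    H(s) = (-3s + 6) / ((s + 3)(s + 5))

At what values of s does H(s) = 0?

Set the numerator to zero: -3s + 6 = 0, i.e. -3·(s - 2) = 0.
So s = 2.

s = 2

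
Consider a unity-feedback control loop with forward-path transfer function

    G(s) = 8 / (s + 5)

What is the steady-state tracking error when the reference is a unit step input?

e_ss = 0.3846

G(s) has no poles at the origin.
This is a Type 0 system. Kp = lim_{s→0} G(s) = 8/5.
e_ss = 1/(1 + Kp) = 1/(1 + 8/5) = 5/13 ≈ 0.3846.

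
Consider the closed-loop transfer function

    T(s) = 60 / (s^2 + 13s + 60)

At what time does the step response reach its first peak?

Comparing s^2 + 13s + 60 to s^2 + 2ζωₙs + ωₙ²: ωₙ = √60 ≈ 7.746 rad/s and ζ = 13/(2·√60) ≈ 0.8391.
ζωₙ = 13/2 = 6.5, so ω_d = ωₙ√(1−ζ²) = √(ωₙ² − (ζωₙ)²) = √(60 − 6.5²) = √17.75 ≈ 4.213 rad/s.
t_p = π/ω_d = π/4.213 ≈ 0.7457 s.

t_p ≈ 0.7457 s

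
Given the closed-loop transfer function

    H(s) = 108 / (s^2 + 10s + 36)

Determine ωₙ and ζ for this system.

Compare the denominator to the standard form s^2 + 2ζωₙs + ωₙ².
ωₙ² = 36, so ωₙ = 6 rad/s.
2ζωₙ = 10, so ζ = 10/(2·6) ≈ 0.8333.
With ζ = 0.8333 the response is underdamped.

ωₙ = 6 rad/s, ζ ≈ 0.8333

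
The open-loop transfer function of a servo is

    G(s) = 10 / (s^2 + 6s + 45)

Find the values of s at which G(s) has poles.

The poles are the roots of the denominator s^2 + 6s + 45 = 0.
Using the quadratic formula: s = (-6 ± √(-144))/2 = -3 ± 6j.

s = -3 + 6j, -3 - 6j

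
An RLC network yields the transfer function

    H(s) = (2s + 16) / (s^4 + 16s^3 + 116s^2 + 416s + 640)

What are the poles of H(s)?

s = -4 + 2j, -4 - 2j, -4 + 4j, -4 - 4j

The poles are the roots of the denominator s^4 + 16s^3 + 116s^2 + 416s + 640 = 0.
No real roots exist; factor into two real quadratics: (s^2 + 8s + 20)(s^2 + 8s + 32) = 0.
Each quadratic gives a conjugate pair via the quadratic formula.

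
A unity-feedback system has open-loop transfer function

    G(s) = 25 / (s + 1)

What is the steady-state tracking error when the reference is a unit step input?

e_ss = 0.03846

G(s) has no poles at the origin.
This is a Type 0 system. Kp = lim_{s→0} G(s) = 25/1.
e_ss = 1/(1 + Kp) = 1/(1 + 25) = 1/26 ≈ 0.03846.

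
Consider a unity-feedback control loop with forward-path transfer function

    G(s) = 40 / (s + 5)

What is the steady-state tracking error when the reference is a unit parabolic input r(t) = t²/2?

G(s) has no poles at the origin.
This is a Type 0 system; Ka = lim_{s→0} s^2·G(s) = 0, so the steady-state error for a parabola input is infinite.

e_ss = ∞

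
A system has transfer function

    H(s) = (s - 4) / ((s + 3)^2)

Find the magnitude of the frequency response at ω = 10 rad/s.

|H(j10)| ≈ 0.09881

Substitute s = j10: numerator = -4 + j10, denominator = -91 + j60.
|H(j10)| = |-4 + j10| / |-91 + j60| = 10.770 / 109 ≈ 0.09881.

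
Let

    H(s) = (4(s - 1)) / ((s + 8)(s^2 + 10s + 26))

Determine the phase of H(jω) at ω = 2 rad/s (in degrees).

At s = j2: numerator = -4 + j8, denominator = 136 + j204.
∠H = ∠num − ∠den = 116.57° − (56.310°) = 60.26°.

∠H(j2) ≈ 60.26°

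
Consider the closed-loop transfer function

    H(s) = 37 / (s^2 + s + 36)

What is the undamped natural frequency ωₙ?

Compare the denominator to the standard form s^2 + 2ζωₙs + ωₙ².
ωₙ² = 36, so ωₙ = 6 rad/s.

ωₙ = 6 rad/s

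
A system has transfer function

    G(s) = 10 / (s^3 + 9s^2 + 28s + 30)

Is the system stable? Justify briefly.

stable

The denominator s^3 + 9s^2 + 28s + 30 factors as (s^2 + 6s + 10)(s + 3), giving poles at s = -3 ± j, -3.
Since all poles lie strictly in the left half-plane, the system is stable.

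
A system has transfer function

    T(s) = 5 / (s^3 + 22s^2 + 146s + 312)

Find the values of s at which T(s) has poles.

s = -5 ± j, -12

The poles are the roots of the denominator s^3 + 22s^2 + 146s + 312 = 0.
Trying s = -12: the polynomial evaluates to 0, so (s + 12) is a factor.
Dividing out leaves s^2 + 10s + 26 = 0.
The quadratic formula then gives s = -5 ± 1j.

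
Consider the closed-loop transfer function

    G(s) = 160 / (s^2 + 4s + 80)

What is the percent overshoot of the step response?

%OS ≈ 48.6%

Comparing s^2 + 4s + 80 to s^2 + 2ζωₙs + ωₙ²: ωₙ = √80 ≈ 8.944 rad/s and ζ = 4/(2·√80) ≈ 0.2236.
%OS = 100·exp(−πζ/√(1−ζ²)) = 100·exp(−π·0.2236/√(1−0.2236²)) ≈ 48.6%.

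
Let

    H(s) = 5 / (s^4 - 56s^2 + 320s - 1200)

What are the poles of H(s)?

The poles are the roots of the denominator s^4 - 56s^2 + 320s - 1200 = 0.
Trying s = -10: the polynomial evaluates to 0, so (s + 10) is a factor.
Dividing out leaves s^3 - 10s^2 + 44s - 120 = 0.
This factors further as (s^2 - 4s + 20)(s - 6) = 0.

s = 2 ± 4j, -10, 6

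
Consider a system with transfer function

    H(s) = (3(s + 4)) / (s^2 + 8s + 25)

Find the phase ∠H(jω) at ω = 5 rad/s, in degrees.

At s = j5: numerator = 12 + j15, denominator = j40.
∠H = ∠num − ∠den = 51.340° − (90°) = -38.66°.

∠H(j5) ≈ -38.66°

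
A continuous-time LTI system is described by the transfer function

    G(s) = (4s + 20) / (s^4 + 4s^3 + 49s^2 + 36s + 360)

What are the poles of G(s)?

s = 3j, -3j, -2 + 6j, -2 - 6j

The poles are the roots of the denominator s^4 + 4s^3 + 49s^2 + 36s + 360 = 0.
No real roots exist; factor into two real quadratics: (s^2 + 9)(s^2 + 4s + 40) = 0.
Each quadratic gives a conjugate pair via the quadratic formula.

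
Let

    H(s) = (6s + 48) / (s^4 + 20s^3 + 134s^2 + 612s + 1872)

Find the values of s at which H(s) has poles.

The poles are the roots of the denominator s^4 + 20s^3 + 134s^2 + 612s + 1872 = 0.
Trying s = -6: the polynomial evaluates to 0, so (s + 6) is a factor.
Dividing out leaves s^3 + 14s^2 + 50s + 312 = 0.
This factors further as (s^2 + 2s + 26)(s + 12) = 0.

s = -1 + 5j, -1 - 5j, -6, -12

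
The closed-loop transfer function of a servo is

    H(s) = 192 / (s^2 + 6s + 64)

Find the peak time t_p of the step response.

Comparing s^2 + 6s + 64 to s^2 + 2ζωₙs + ωₙ²: ωₙ = 8 rad/s and ζ = 6/(2·8) = 0.375.
ζωₙ = 6/2 = 3, so ω_d = ωₙ√(1−ζ²) = √(ωₙ² − (ζωₙ)²) = √(64 − 3²) = √55 ≈ 7.416 rad/s.
t_p = π/ω_d = π/7.416 ≈ 0.4236 s.

t_p ≈ 0.4236 s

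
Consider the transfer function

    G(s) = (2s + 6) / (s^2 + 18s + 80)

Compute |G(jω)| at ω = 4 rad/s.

Substitute s = j4: numerator = 6 + j8, denominator = 64 + j72.
|G(j4)| = |6 + j8| / |64 + j72| = 10 / 96.333 ≈ 0.1038.

|G(j4)| ≈ 0.1038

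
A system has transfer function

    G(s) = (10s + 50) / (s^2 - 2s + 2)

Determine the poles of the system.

The poles are the roots of the denominator s^2 - 2s + 2 = 0.
Using the quadratic formula: s = (2 ± √(-4))/2 = 1 ± 1j.

s = 1 ± j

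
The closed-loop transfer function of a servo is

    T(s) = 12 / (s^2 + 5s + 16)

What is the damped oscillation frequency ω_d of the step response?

ω_d ≈ 3.122 rad/s

Comparing s^2 + 5s + 16 to s^2 + 2ζωₙs + ωₙ²: ωₙ = 4 rad/s and ζ = 5/(2·4) = 0.625.
ζωₙ = 5/2 = 2.5, so ω_d = ωₙ√(1−ζ²) = √(ωₙ² − (ζωₙ)²) = √(16 − 2.5²) = √9.75 ≈ 3.122 rad/s.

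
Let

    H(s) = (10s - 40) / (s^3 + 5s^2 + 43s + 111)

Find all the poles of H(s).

The poles are the roots of the denominator s^3 + 5s^2 + 43s + 111 = 0.
Trying s = -3: the polynomial evaluates to 0, so (s + 3) is a factor.
Dividing out leaves s^2 + 2s + 37 = 0.
The quadratic formula then gives s = -1 ± 6j.

s = -1 ± 6j, -3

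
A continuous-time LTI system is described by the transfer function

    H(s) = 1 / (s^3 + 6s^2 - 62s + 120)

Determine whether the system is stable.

unstable

The denominator s^3 + 6s^2 - 62s + 120 factors as (s^2 - 6s + 10)(s + 12), giving poles at s = 3 + j, 3 - j, -12.
Since the pole(s) at s = 3 ± j lie in the right half-plane, the system is unstable.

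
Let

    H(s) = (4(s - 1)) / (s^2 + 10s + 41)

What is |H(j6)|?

|H(j6)| ≈ 0.4041

Substitute s = j6: numerator = -4 + j24, denominator = 5 + j60.
|H(j6)| = |-4 + j24| / |5 + j60| = 24.331 / 60.208 ≈ 0.4041.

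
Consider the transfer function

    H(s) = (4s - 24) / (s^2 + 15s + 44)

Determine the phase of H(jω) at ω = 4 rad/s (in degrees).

∠H(j4) ≈ 81.33°

At s = j4: numerator = -24 + j16, denominator = 28 + j60.
∠H = ∠num − ∠den = 146.31° − (64.983°) = 81.33°.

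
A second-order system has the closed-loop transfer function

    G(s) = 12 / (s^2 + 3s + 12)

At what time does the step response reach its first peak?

t_p ≈ 1.006 s

Comparing s^2 + 3s + 12 to s^2 + 2ζωₙs + ωₙ²: ωₙ = √12 ≈ 3.464 rad/s and ζ = 3/(2·√12) ≈ 0.4330.
ζωₙ = 3/2 = 1.5, so ω_d = ωₙ√(1−ζ²) = √(ωₙ² − (ζωₙ)²) = √(12 − 1.5²) = √9.75 ≈ 3.122 rad/s.
t_p = π/ω_d = π/3.122 ≈ 1.006 s.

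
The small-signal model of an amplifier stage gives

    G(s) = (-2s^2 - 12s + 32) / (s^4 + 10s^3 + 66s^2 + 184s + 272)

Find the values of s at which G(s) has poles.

s = -2 + 2j, -2 - 2j, -3 + 5j, -3 - 5j

The poles are the roots of the denominator s^4 + 10s^3 + 66s^2 + 184s + 272 = 0.
No real roots exist; factor into two real quadratics: (s^2 + 4s + 8)(s^2 + 6s + 34) = 0.
Each quadratic gives a conjugate pair via the quadratic formula.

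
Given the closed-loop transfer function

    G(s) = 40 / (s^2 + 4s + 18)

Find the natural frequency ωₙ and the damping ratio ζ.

ωₙ ≈ 4.243 rad/s, ζ ≈ 0.4714

Compare the denominator to the standard form s^2 + 2ζωₙs + ωₙ².
ωₙ² = 18, so ωₙ = √18 ≈ 4.243 rad/s.
2ζωₙ = 4, so ζ = 4/(2·√18) ≈ 0.4714.
With ζ = 0.4714 the response is underdamped.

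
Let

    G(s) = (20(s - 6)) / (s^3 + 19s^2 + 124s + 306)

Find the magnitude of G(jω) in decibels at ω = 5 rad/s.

|G(j5)|_dB ≈ -10.5 dB

Substitute s = j5: numerator = -120 + j100, denominator = -169 + j495.
|G(j5)| = |-120 + j100| / |-169 + j495| = 156.20 / 523.05 ≈ 0.2986.
In decibels: 20·log₁₀(0.2986) ≈ -10.5 dB.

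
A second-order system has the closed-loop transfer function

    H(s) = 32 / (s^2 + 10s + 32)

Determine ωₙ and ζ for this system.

Compare the denominator to the standard form s^2 + 2ζωₙs + ωₙ².
ωₙ² = 32, so ωₙ = √32 ≈ 5.657 rad/s.
2ζωₙ = 10, so ζ = 10/(2·√32) ≈ 0.8839.

ωₙ ≈ 5.657 rad/s, ζ ≈ 0.8839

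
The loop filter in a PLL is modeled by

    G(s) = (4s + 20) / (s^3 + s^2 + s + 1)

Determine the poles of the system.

The poles are the roots of the denominator s^3 + s^2 + s + 1 = 0.
Trying s = -1: the polynomial evaluates to 0, so (s + 1) is a factor.
Dividing out leaves s^2 + 1 = 0.
The quadratic formula then gives s = 0 ± 1j.

s = ±j, -1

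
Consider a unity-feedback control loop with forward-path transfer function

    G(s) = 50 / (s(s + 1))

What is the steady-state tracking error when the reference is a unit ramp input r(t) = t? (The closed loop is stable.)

G(s) has one pole at the origin.
This is a Type 1 system. Kv = lim_{s→0} s·G(s) = 50/1.
e_ss = 1/Kv = 1/(50) = 1/50 ≈ 0.02000.

e_ss = 0.02000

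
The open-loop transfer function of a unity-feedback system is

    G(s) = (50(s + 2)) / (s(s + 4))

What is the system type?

The denominator has 1 factor of s at the origin (free integrator), so this is a Type 1 system.

Type 1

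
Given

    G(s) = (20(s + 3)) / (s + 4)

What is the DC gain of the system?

G(0) = 15

Set s = 0: G(0) = (60) / (4) = 15.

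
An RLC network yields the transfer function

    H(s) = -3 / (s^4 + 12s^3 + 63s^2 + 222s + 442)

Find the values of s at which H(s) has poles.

The poles are the roots of the denominator s^4 + 12s^3 + 63s^2 + 222s + 442 = 0.
No real roots exist; factor into two real quadratics: (s^2 + 10s + 26)(s^2 + 2s + 17) = 0.
Each quadratic gives a conjugate pair via the quadratic formula.

s = -5 ± j, -1 ± 4j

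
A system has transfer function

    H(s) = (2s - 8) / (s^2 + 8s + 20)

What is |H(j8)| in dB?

Substitute s = j8: numerator = -8 + j16, denominator = -44 + j64.
|H(j8)| = |-8 + j16| / |-44 + j64| = 17.889 / 77.666 ≈ 0.2303.
In decibels: 20·log₁₀(0.2303) ≈ -12.8 dB.

|H(j8)|_dB ≈ -12.8 dB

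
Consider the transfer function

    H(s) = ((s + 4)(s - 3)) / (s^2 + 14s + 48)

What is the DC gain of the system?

H(0) = -1/4 ≈ -0.2500

Set s = 0: H(0) = (-12) / (48) = -1/4.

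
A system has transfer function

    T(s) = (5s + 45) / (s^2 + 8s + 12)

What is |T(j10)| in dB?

Substitute s = j10: numerator = 45 + j50, denominator = -88 + j80.
|T(j10)| = |45 + j50| / |-88 + j80| = 67.268 / 118.93 ≈ 0.5656.
In decibels: 20·log₁₀(0.5656) ≈ -4.95 dB.

|T(j10)|_dB ≈ -4.95 dB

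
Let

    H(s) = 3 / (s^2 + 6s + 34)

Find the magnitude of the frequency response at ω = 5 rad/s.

|H(j5)| ≈ 0.09578

Substitute s = j5: numerator = 3, denominator = 9 + j30.
|H(j5)| = |3| / |9 + j30| = 3 / 31.321 ≈ 0.09578.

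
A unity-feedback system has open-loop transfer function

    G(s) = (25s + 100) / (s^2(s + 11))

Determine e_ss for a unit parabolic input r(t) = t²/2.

G(s) has 2 poles at the origin.
This is a Type 2 system. Ka = lim_{s→0} s^2·G(s) = 100/11.
e_ss = 1/Ka = 1/(100/11) = 11/100 ≈ 0.1100.

e_ss = 0.1100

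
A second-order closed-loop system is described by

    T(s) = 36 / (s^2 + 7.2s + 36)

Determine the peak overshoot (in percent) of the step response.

Comparing s^2 + 7.2s + 36 to s^2 + 2ζωₙs + ωₙ²: ωₙ = 6 rad/s and ζ = 7.2/(2·6) = 0.6.
%OS = 100·exp(−πζ/√(1−ζ²)) = 100·exp(−π·0.6/√(1−0.6²)) ≈ 9.48%.

%OS ≈ 9.48%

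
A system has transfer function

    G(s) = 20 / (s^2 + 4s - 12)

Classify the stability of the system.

unstable

The denominator s^2 + 4s - 12 factors as (s - 2)(s + 6), giving poles at s = 2, -6.
Since the pole(s) at s = 2 lie in the right half-plane, the system is unstable.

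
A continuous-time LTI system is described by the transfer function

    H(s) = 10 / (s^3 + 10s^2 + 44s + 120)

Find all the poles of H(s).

The poles are the roots of the denominator s^3 + 10s^2 + 44s + 120 = 0.
Trying s = -6: the polynomial evaluates to 0, so (s + 6) is a factor.
Dividing out leaves s^2 + 4s + 20 = 0.
The quadratic formula then gives s = -2 ± 4j.

s = -2 + 4j, -2 - 4j, -6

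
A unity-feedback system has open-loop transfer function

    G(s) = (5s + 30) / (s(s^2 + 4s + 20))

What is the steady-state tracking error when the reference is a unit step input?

e_ss = 0

G(s) has one pole at the origin.
This is a Type 1 system; for a step input the steady-state error is zero.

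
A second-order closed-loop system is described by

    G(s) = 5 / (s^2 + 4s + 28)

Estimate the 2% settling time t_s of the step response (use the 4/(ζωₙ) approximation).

Comparing s^2 + 4s + 28 to s^2 + 2ζωₙs + ωₙ²: ωₙ = √28 ≈ 5.292 rad/s and ζ = 4/(2·√28) ≈ 0.3780.
ζωₙ = 4/2 = 2, so t_s ≈ 4/(ζωₙ) = 4/2 = 2 s.

t_s ≈ 2 s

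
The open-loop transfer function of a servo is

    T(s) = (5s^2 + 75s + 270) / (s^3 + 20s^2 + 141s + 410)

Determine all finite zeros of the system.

Set the numerator to zero: 5s^2 + 75s + 270 = 0, i.e. 5·(s^2 + 15s + 54) = 0.
Factoring: (s + 9)(s + 6) = 0.

s = -9, -6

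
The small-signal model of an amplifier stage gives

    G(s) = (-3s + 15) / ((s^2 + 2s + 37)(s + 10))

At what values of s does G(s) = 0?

Set the numerator to zero: -3s + 15 = 0, i.e. -3·(s - 5) = 0.
So s = 5.

s = 5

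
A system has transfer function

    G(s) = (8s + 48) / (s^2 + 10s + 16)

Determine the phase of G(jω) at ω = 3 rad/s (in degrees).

∠G(j3) ≈ -50.30°

At s = j3: numerator = 48 + j24, denominator = 7 + j30.
∠G = ∠num − ∠den = 26.565° − (76.866°) = -50.30°.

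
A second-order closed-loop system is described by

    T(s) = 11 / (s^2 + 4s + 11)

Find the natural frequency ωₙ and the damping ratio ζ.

ωₙ ≈ 3.317 rad/s, ζ ≈ 0.6030

Compare the denominator to the standard form s^2 + 2ζωₙs + ωₙ².
ωₙ² = 11, so ωₙ = √11 ≈ 3.317 rad/s.
2ζωₙ = 4, so ζ = 4/(2·√11) ≈ 0.6030.
With ζ = 0.6030 the response is underdamped.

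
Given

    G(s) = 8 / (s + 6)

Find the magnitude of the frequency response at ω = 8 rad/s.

|G(j8)| = 0.8000

Substitute s = j8: numerator = 8, denominator = 6 + j8.
|G(j8)| = |8| / |6 + j8| = 8 / 10 = 0.8000.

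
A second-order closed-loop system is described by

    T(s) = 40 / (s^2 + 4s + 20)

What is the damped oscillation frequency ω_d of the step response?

Comparing s^2 + 4s + 20 to s^2 + 2ζωₙs + ωₙ²: ωₙ = √20 ≈ 4.472 rad/s and ζ = 4/(2·√20) ≈ 0.4472.
ζωₙ = 4/2 = 2, so ω_d = ωₙ√(1−ζ²) = √(ωₙ² − (ζωₙ)²) = √(20 − 2²) = √16 = 4 rad/s.

ω_d = 4 rad/s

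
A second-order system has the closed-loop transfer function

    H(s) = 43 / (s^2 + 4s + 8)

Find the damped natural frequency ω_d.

Comparing s^2 + 4s + 8 to s^2 + 2ζωₙs + ωₙ²: ωₙ = √8 ≈ 2.828 rad/s and ζ = 4/(2·√8) ≈ 0.7071.
ζωₙ = 4/2 = 2, so ω_d = ωₙ√(1−ζ²) = √(ωₙ² − (ζωₙ)²) = √(8 − 2²) = √4 = 2 rad/s.

ω_d = 2 rad/s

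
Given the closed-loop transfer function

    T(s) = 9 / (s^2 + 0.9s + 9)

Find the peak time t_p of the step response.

Comparing s^2 + 0.9s + 9 to s^2 + 2ζωₙs + ωₙ²: ωₙ = 3 rad/s and ζ = 0.9/(2·3) = 0.15.
ζωₙ = 0.9/2 = 0.45, so ω_d = ωₙ√(1−ζ²) = √(ωₙ² − (ζωₙ)²) = √(9 − 0.45²) = √8.7975 ≈ 2.966 rad/s.
t_p = π/ω_d = π/2.966 ≈ 1.059 s.

t_p ≈ 1.059 s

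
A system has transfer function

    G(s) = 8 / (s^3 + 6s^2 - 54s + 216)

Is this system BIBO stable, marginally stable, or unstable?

The denominator s^3 + 6s^2 - 54s + 216 factors as (s + 12)(s^2 - 6s + 18), giving poles at s = -12, 3 ± 3j.
Since the pole(s) at s = 3 + 3j, 3 - 3j lie in the right half-plane, the system is unstable.

unstable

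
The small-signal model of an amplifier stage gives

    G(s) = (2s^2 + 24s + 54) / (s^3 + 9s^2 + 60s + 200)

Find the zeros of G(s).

Set the numerator to zero: 2s^2 + 24s + 54 = 0, i.e. 2·(s^2 + 12s + 27) = 0.
Factoring: (s + 3)(s + 9) = 0.

s = -3, -9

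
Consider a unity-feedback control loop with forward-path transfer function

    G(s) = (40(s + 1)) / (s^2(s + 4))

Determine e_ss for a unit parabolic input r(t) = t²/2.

e_ss = 0.1000

G(s) has 2 poles at the origin.
This is a Type 2 system. Ka = lim_{s→0} s^2·G(s) = 40/4 = 10.
e_ss = 1/Ka = 1/(10) = 1/10 ≈ 0.1000.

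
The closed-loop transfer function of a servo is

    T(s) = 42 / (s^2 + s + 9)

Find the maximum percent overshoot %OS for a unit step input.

Comparing s^2 + s + 9 to s^2 + 2ζωₙs + ωₙ²: ωₙ = 3 rad/s and ζ = 1/(2·3) ≈ 0.1667.
%OS = 100·exp(−πζ/√(1−ζ²)) = 100·exp(−π·0.1667/√(1−0.1667²)) ≈ 58.8%.

%OS ≈ 58.8%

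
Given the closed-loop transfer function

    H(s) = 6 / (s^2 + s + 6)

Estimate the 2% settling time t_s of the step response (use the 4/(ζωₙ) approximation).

Comparing s^2 + s + 6 to s^2 + 2ζωₙs + ωₙ²: ωₙ = √6 ≈ 2.449 rad/s and ζ = 1/(2·√6) ≈ 0.2041.
ζωₙ = 1/2 = 0.5, so t_s ≈ 4/(ζωₙ) = 4/0.5 = 8 s.

t_s ≈ 8 s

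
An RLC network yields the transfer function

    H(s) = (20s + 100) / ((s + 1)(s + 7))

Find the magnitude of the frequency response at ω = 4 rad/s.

Substitute s = j4: numerator = 100 + j80, denominator = -9 + j32.
|H(j4)| = |100 + j80| / |-9 + j32| = 128.06 / 33.242 ≈ 3.852.

|H(j4)| ≈ 3.852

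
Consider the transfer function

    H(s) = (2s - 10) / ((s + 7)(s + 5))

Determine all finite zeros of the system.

Set the numerator to zero: 2s - 10 = 0, i.e. 2·(s - 5) = 0.
So s = 5.

s = 5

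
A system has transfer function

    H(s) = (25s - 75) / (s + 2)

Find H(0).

H(0) = -75/2 ≈ -37.50

Set s = 0: H(0) = (-75) / (2) = -75/2.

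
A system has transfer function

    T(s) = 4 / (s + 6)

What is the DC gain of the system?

Set s = 0: T(0) = (4) / (6) = 2/3.

T(0) = 2/3 ≈ 0.6667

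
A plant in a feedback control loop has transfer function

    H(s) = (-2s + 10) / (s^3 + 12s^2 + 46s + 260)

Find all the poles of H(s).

s = -1 ± 5j, -10

The poles are the roots of the denominator s^3 + 12s^2 + 46s + 260 = 0.
Trying s = -10: the polynomial evaluates to 0, so (s + 10) is a factor.
Dividing out leaves s^2 + 2s + 26 = 0.
The quadratic formula then gives s = -1 ± 5j.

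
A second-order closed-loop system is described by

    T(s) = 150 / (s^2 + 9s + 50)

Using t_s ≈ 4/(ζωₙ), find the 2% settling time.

t_s ≈ 0.8889 s

Comparing s^2 + 9s + 50 to s^2 + 2ζωₙs + ωₙ²: ωₙ = √50 ≈ 7.071 rad/s and ζ = 9/(2·√50) ≈ 0.6364.
ζωₙ = 9/2 = 4.5, so t_s ≈ 4/(ζωₙ) = 4/4.5 ≈ 0.8889 s.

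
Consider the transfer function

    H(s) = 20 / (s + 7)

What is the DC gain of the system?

H(0) = 20/7 ≈ 2.857

Set s = 0: H(0) = (20) / (7) = 20/7.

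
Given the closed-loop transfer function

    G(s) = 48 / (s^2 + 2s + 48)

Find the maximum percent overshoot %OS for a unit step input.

Comparing s^2 + 2s + 48 to s^2 + 2ζωₙs + ωₙ²: ωₙ = √48 ≈ 6.928 rad/s and ζ = 2/(2·√48) ≈ 0.1443.
%OS = 100·exp(−πζ/√(1−ζ²)) = 100·exp(−π·0.1443/√(1−0.1443²)) ≈ 63.2%.

%OS ≈ 63.2%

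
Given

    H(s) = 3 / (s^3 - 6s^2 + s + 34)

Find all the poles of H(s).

The poles are the roots of the denominator s^3 - 6s^2 + s + 34 = 0.
Trying s = -2: the polynomial evaluates to 0, so (s + 2) is a factor.
Dividing out leaves s^2 - 8s + 17 = 0.
The quadratic formula then gives s = 4 ± 1j.

s = 4 + j, 4 - j, -2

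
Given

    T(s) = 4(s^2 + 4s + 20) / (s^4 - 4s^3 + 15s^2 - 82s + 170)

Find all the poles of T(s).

s = 3 + j, 3 - j, -1 + 4j, -1 - 4j

The poles are the roots of the denominator s^4 - 4s^3 + 15s^2 - 82s + 170 = 0.
No real roots exist; factor into two real quadratics: (s^2 - 6s + 10)(s^2 + 2s + 17) = 0.
Each quadratic gives a conjugate pair via the quadratic formula.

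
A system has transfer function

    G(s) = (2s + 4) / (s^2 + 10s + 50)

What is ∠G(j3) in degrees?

∠G(j3) ≈ 20.12°

At s = j3: numerator = 4 + j6, denominator = 41 + j30.
∠G = ∠num − ∠den = 56.310° − (36.193°) = 20.12°.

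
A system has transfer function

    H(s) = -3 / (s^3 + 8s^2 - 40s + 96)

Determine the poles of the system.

s = 2 ± 2j, -12

The poles are the roots of the denominator s^3 + 8s^2 - 40s + 96 = 0.
Trying s = -12: the polynomial evaluates to 0, so (s + 12) is a factor.
Dividing out leaves s^2 - 4s + 8 = 0.
The quadratic formula then gives s = 2 ± 2j.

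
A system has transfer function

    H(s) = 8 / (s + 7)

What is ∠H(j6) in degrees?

∠H(j6) ≈ -40.60°

At s = j6: numerator = 8, denominator = 7 + j6.
∠H = ∠num − ∠den = 0° − (40.601°) = -40.60°.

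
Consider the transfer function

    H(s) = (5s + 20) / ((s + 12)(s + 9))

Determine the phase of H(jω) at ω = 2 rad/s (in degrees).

∠H(j2) ≈ 4.574°

At s = j2: numerator = 20 + j10, denominator = 104 + j42.
∠H = ∠num − ∠den = 26.565° − (21.991°) = 4.574°.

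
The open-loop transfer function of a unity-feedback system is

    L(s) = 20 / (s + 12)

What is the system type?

The denominator has no factor of s at the origin — no free integrator — so this is a Type 0 system.

Type 0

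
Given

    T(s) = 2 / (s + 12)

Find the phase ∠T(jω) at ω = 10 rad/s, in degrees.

At s = j10: numerator = 2, denominator = 12 + j10.
∠T = ∠num − ∠den = 0° − (39.806°) = -39.81°.

∠T(j10) ≈ -39.81°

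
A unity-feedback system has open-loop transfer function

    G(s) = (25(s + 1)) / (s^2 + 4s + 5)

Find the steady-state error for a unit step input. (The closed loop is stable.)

e_ss = 0.1667

G(s) has no poles at the origin.
This is a Type 0 system. Kp = lim_{s→0} G(s) = 25/5 = 5.
e_ss = 1/(1 + Kp) = 1/(1 + 5) = 1/6 ≈ 0.1667.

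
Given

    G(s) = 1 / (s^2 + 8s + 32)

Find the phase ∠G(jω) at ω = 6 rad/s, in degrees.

∠G(j6) ≈ -94.76°

At s = j6: numerator = 1, denominator = -4 + j48.
∠G = ∠num − ∠den = 0° − (94.764°) = -94.76°.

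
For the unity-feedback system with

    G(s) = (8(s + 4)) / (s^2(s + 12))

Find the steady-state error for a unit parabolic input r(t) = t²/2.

e_ss = 0.3750

G(s) has 2 poles at the origin.
This is a Type 2 system. Ka = lim_{s→0} s^2·G(s) = 32/12 = 8/3.
e_ss = 1/Ka = 1/(8/3) = 3/8 ≈ 0.3750.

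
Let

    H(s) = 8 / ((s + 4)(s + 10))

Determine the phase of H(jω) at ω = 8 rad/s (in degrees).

∠H(j8) ≈ -102.1°

At s = j8: numerator = 8, denominator = -24 + j112.
∠H = ∠num − ∠den = 0° − (102.09°) = -102.1°.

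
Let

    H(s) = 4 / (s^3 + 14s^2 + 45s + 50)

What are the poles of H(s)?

s = -2 ± j, -10

The poles are the roots of the denominator s^3 + 14s^2 + 45s + 50 = 0.
Trying s = -10: the polynomial evaluates to 0, so (s + 10) is a factor.
Dividing out leaves s^2 + 4s + 5 = 0.
The quadratic formula then gives s = -2 ± 1j.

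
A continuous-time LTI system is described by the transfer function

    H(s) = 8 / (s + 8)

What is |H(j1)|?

|H(j1)| ≈ 0.9923

Substitute s = j1: numerator = 8, denominator = 8 + j1.
|H(j1)| = |8| / |8 + j1| = 8 / 8.0623 ≈ 0.9923.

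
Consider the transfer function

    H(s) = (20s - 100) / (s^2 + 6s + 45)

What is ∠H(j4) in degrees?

At s = j4: numerator = -100 + j80, denominator = 29 + j24.
∠H = ∠num − ∠den = 141.34° − (39.611°) = 101.7°.

∠H(j4) ≈ 101.7°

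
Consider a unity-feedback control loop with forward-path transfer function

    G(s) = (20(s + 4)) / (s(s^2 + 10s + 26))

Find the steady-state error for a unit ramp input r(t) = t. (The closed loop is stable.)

e_ss = 0.3250

G(s) has one pole at the origin.
This is a Type 1 system. Kv = lim_{s→0} s·G(s) = 80/26 = 40/13.
e_ss = 1/Kv = 1/(40/13) = 13/40 ≈ 0.3250.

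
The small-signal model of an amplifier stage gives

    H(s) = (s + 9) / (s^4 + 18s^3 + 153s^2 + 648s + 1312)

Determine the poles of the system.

s = -4 ± 4j, -5 ± 4j

The poles are the roots of the denominator s^4 + 18s^3 + 153s^2 + 648s + 1312 = 0.
No real roots exist; factor into two real quadratics: (s^2 + 8s + 32)(s^2 + 10s + 41) = 0.
Each quadratic gives a conjugate pair via the quadratic formula.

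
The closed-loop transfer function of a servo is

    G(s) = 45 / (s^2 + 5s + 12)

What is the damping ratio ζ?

ζ ≈ 0.7217

Compare the denominator to the standard form s^2 + 2ζωₙs + ωₙ².
ωₙ² = 12, so ωₙ = √12 ≈ 3.464 rad/s.
2ζωₙ = 5, so ζ = 5/(2·√12) ≈ 0.7217.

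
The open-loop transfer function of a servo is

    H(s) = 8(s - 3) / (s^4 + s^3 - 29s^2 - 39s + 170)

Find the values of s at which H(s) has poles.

The poles are the roots of the denominator s^4 + s^3 - 29s^2 - 39s + 170 = 0.
Trying s = 5: the polynomial evaluates to 0, so (s - 5) is a factor.
Dividing out leaves s^3 + 6s^2 + s - 34 = 0.
This factors further as (s^2 + 8s + 17)(s - 2) = 0.

s = -4 ± j, 5, 2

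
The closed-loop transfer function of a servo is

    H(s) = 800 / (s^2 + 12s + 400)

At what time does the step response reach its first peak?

t_p ≈ 0.1647 s

Comparing s^2 + 12s + 400 to s^2 + 2ζωₙs + ωₙ²: ωₙ = 20 rad/s and ζ = 12/(2·20) = 0.3.
ζωₙ = 12/2 = 6, so ω_d = ωₙ√(1−ζ²) = √(ωₙ² − (ζωₙ)²) = √(400 − 6²) = √364 ≈ 19.08 rad/s.
t_p = π/ω_d = π/19.08 ≈ 0.1647 s.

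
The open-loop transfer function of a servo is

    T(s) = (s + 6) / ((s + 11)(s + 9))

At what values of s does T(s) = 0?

s = -6

Set the numerator to zero: s + 6 = 0.
So s = -6.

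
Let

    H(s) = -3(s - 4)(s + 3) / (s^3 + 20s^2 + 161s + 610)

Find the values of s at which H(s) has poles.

s = -5 ± 6j, -10

The poles are the roots of the denominator s^3 + 20s^2 + 161s + 610 = 0.
Trying s = -10: the polynomial evaluates to 0, so (s + 10) is a factor.
Dividing out leaves s^2 + 10s + 61 = 0.
The quadratic formula then gives s = -5 ± 6j.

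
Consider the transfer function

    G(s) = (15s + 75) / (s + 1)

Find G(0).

Set s = 0: G(0) = (75) / (1) = 75.

G(0) = 75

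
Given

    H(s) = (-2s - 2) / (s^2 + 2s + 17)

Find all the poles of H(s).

s = -1 + 4j, -1 - 4j

The poles are the roots of the denominator s^2 + 2s + 17 = 0.
Using the quadratic formula: s = (-2 ± √(-64))/2 = -1 ± 4j.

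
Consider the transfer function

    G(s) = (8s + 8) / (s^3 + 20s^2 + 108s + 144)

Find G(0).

Set s = 0: G(0) = (8) / (144) = 1/18.

G(0) = 1/18 ≈ 0.05556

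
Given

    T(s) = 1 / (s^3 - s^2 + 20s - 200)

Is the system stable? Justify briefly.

The denominator s^3 - s^2 + 20s - 200 factors as (s - 5)(s^2 + 4s + 40), giving poles at s = 5, -2 + 6j, -2 - 6j.
Since the pole(s) at s = 5 lie in the right half-plane, the system is unstable.

unstable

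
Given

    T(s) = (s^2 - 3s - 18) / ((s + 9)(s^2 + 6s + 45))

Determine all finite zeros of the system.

Set the numerator to zero: s^2 - 3s - 18 = 0.
Factoring: (s + 3)(s - 6) = 0.

s = -3, 6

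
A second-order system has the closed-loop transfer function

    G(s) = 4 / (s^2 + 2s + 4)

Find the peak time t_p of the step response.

t_p ≈ 1.814 s

Comparing s^2 + 2s + 4 to s^2 + 2ζωₙs + ωₙ²: ωₙ = 2 rad/s and ζ = 2/(2·2) = 0.5.
ζωₙ = 2/2 = 1, so ω_d = ωₙ√(1−ζ²) = √(ωₙ² − (ζωₙ)²) = √(4 − 1²) = √3 ≈ 1.732 rad/s.
t_p = π/ω_d = π/1.732 ≈ 1.814 s.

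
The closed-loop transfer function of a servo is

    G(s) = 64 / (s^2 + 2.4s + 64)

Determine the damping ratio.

ζ = 0.15

Compare the denominator to the standard form s^2 + 2ζωₙs + ωₙ².
ωₙ² = 64, so ωₙ = 8 rad/s.
2ζωₙ = 2.4, so ζ = 2.4/(2·8) = 0.15.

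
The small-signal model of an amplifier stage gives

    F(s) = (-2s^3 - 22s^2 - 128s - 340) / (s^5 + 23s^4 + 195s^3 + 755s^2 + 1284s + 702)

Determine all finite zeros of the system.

Set the numerator to zero: -2s^3 - 22s^2 - 128s - 340 = 0, i.e. -2·(s^3 + 11s^2 + 64s + 170) = 0.
Factoring: (s + 5)(s^2 + 6s + 34) = 0.

s = -5, -3 + 5j, -3 - 5j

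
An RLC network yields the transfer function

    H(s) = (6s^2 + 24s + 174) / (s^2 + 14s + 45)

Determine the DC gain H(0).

H(0) = 58/15 ≈ 3.867

Set s = 0: H(0) = (174) / (45) = 58/15.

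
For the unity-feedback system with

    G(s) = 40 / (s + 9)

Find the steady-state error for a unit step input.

e_ss = 0.1837

G(s) has no poles at the origin.
This is a Type 0 system. Kp = lim_{s→0} G(s) = 40/9.
e_ss = 1/(1 + Kp) = 1/(1 + 40/9) = 9/49 ≈ 0.1837.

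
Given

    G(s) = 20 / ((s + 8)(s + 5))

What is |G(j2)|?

|G(j2)| ≈ 0.4504

Substitute s = j2: numerator = 20, denominator = 36 + j26.
|G(j2)| = |20| / |36 + j26| = 20 / 44.407 ≈ 0.4504.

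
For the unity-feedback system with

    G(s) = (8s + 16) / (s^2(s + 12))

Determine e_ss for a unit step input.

G(s) has 2 poles at the origin.
This is a Type 2 system; for a step input the steady-state error is zero.

e_ss = 0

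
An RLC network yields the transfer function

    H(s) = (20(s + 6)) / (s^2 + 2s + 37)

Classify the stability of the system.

stable

The poles can be read from the denominator factors: s = -1 + 6j, -1 - 6j.
Since all poles lie strictly in the left half-plane, the system is stable.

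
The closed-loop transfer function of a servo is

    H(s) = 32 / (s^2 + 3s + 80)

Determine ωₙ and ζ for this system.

ωₙ ≈ 8.944 rad/s, ζ ≈ 0.1677

Compare the denominator to the standard form s^2 + 2ζωₙs + ωₙ².
ωₙ² = 80, so ωₙ = √80 ≈ 8.944 rad/s.
2ζωₙ = 3, so ζ = 3/(2·√80) ≈ 0.1677.
With ζ = 0.1677 the response is underdamped.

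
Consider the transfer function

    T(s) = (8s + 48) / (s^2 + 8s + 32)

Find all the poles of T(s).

The poles are the roots of the denominator s^2 + 8s + 32 = 0.
Using the quadratic formula: s = (-8 ± √(-64))/2 = -4 ± 4j.

s = -4 + 4j, -4 - 4j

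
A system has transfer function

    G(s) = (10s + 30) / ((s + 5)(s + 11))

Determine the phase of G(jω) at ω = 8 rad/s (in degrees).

At s = j8: numerator = 30 + j80, denominator = -9 + j128.
∠G = ∠num − ∠den = 69.444° − (94.022°) = -24.58°.

∠G(j8) ≈ -24.58°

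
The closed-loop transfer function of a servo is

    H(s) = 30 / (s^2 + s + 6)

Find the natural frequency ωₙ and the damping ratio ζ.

ωₙ ≈ 2.449 rad/s, ζ ≈ 0.2041

Compare the denominator to the standard form s^2 + 2ζωₙs + ωₙ².
ωₙ² = 6, so ωₙ = √6 ≈ 2.449 rad/s.
2ζωₙ = 1, so ζ = 1/(2·√6) ≈ 0.2041.
With ζ = 0.2041 the response is underdamped.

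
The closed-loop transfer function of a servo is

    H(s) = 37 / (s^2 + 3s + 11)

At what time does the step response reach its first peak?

t_p ≈ 1.062 s

Comparing s^2 + 3s + 11 to s^2 + 2ζωₙs + ωₙ²: ωₙ = √11 ≈ 3.317 rad/s and ζ = 3/(2·√11) ≈ 0.4523.
ζωₙ = 3/2 = 1.5, so ω_d = ωₙ√(1−ζ²) = √(ωₙ² − (ζωₙ)²) = √(11 − 1.5²) = √8.75 ≈ 2.958 rad/s.
t_p = π/ω_d = π/2.958 ≈ 1.062 s.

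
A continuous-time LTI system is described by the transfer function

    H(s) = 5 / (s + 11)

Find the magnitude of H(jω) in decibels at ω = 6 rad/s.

Substitute s = j6: numerator = 5, denominator = 11 + j6.
|H(j6)| = |5| / |11 + j6| = 5 / 12.530 ≈ 0.3990.
In decibels: 20·log₁₀(0.3990) ≈ -7.98 dB.

|H(j6)|_dB ≈ -7.98 dB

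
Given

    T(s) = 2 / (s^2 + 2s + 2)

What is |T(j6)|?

Substitute s = j6: numerator = 2, denominator = -34 + j12.
|T(j6)| = |2| / |-34 + j12| = 2 / 36.056 ≈ 0.05547.

|T(j6)| ≈ 0.05547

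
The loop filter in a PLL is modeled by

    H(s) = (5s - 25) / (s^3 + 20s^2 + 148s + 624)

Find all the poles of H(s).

The poles are the roots of the denominator s^3 + 20s^2 + 148s + 624 = 0.
Trying s = -12: the polynomial evaluates to 0, so (s + 12) is a factor.
Dividing out leaves s^2 + 8s + 52 = 0.
The quadratic formula then gives s = -4 ± 6j.

s = -4 ± 6j, -12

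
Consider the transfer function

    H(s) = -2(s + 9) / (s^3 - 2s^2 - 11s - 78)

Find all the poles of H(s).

The poles are the roots of the denominator s^3 - 2s^2 - 11s - 78 = 0.
Trying s = 6: the polynomial evaluates to 0, so (s - 6) is a factor.
Dividing out leaves s^2 + 4s + 13 = 0.
The quadratic formula then gives s = -2 ± 3j.

s = -2 ± 3j, 6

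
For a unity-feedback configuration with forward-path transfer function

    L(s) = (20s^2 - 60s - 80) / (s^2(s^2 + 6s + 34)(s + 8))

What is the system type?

The denominator has 2 factors of s at the origin (free integrators), so this is a Type 2 system.

Type 2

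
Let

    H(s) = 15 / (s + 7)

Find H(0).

H(0) = 15/7 ≈ 2.143

Set s = 0: H(0) = (15) / (7) = 15/7.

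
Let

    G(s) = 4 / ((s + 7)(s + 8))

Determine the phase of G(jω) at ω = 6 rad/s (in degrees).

∠G(j6) ≈ -77.47°

At s = j6: numerator = 4, denominator = 20 + j90.
∠G = ∠num − ∠den = 0° − (77.471°) = -77.47°.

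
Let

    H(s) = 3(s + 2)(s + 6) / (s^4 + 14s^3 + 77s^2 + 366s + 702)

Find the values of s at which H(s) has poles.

s = -1 ± 5j, -3, -9

The poles are the roots of the denominator s^4 + 14s^3 + 77s^2 + 366s + 702 = 0.
Trying s = -3: the polynomial evaluates to 0, so (s + 3) is a factor.
Dividing out leaves s^3 + 11s^2 + 44s + 234 = 0.
This factors further as (s^2 + 2s + 26)(s + 9) = 0.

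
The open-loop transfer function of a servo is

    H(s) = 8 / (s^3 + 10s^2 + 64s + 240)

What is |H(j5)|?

|H(j5)| ≈ 0.04097

Substitute s = j5: numerator = 8, denominator = -10 + j195.
|H(j5)| = |8| / |-10 + j195| = 8 / 195.26 ≈ 0.04097.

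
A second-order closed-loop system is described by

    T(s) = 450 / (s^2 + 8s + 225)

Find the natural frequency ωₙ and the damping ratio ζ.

ωₙ = 15 rad/s, ζ ≈ 0.2667

Compare the denominator to the standard form s^2 + 2ζωₙs + ωₙ².
ωₙ² = 225, so ωₙ = 15 rad/s.
2ζωₙ = 8, so ζ = 8/(2·15) ≈ 0.2667.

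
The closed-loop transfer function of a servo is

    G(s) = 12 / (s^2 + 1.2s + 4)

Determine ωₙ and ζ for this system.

Compare the denominator to the standard form s^2 + 2ζωₙs + ωₙ².
ωₙ² = 4, so ωₙ = 2 rad/s.
2ζωₙ = 1.2, so ζ = 1.2/(2·2) = 0.3.

ωₙ = 2 rad/s, ζ = 0.3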